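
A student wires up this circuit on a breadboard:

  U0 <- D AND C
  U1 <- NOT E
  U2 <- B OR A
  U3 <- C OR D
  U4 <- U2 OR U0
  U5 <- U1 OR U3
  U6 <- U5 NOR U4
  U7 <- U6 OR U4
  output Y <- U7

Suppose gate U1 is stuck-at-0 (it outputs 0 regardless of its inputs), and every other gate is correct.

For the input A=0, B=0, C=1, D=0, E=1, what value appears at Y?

Propagate with U1 forced: U0=0, U1=0 [stuck-at-0], U2=0, U3=1, U4=0, U5=1, U6=0, U7=0.
So Y = 0. (Same as the fault-free value — the fault is masked on this input.)

0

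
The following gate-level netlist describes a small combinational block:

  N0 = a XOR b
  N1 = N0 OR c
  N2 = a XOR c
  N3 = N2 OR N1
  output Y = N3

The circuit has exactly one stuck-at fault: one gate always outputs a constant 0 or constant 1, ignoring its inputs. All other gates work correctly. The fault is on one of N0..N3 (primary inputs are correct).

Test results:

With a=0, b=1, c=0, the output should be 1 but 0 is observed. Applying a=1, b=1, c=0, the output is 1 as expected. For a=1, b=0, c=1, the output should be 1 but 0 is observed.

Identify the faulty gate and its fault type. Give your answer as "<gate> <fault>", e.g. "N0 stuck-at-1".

N1 stuck-at-0

Fault-free values for test 1 (a=0, b=1, c=0): N0=1, N1=1, N2=0, N3=1, giving Y=1. Observed 0.
Test 1: faults giving observed 0 are {N0 stuck-at-0, N1 stuck-at-0, N3 stuck-at-0}.
Test 2 (a=1, b=1, c=0): fault-free N0=0, N1=0, N2=1, N3=1 → 1; observed 1. Eliminates N3 stuck-at-0.
Test 3 (a=1, b=0, c=1): fault-free N0=1, N1=1, N2=0, N3=1 → 1; observed 0. Eliminates N0 stuck-at-0.
Only N1 stuck-at-0 is consistent with every test.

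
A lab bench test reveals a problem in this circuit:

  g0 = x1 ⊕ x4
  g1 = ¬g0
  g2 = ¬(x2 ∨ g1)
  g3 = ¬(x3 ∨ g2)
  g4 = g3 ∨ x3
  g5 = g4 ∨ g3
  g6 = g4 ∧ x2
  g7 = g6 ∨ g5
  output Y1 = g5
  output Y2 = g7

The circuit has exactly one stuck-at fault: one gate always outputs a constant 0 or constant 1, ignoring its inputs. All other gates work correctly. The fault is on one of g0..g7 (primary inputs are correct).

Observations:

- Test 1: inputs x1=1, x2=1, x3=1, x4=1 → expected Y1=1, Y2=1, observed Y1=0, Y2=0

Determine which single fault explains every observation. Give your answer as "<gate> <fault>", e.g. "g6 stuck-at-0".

Fault-free values for test 1 (x1=1, x2=1, x3=1, x4=1): g0=0, g1=1, g2=0, g3=0, g4=1, g5=1, g6=1, g7=1, giving Y1=1, Y2=1. Observed Y1=0, Y2=0.
Test 1: faults giving observed Y1=0, Y2=0 are {g4 stuck-at-0}.
Only g4 stuck-at-0 is consistent with every test.

g4 stuck-at-0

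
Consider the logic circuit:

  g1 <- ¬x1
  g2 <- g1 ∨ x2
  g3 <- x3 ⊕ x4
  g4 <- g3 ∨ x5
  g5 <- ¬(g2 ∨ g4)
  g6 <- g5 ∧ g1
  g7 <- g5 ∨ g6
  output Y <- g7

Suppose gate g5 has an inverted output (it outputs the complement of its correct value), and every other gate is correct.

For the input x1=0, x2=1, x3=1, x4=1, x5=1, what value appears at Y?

Propagate with g5 forced: g1=1, g2=1, g3=0, g4=1, g5=1 [inverted output], g6=1, g7=1.
So Y = 1. (Without the fault it would be 0.)

1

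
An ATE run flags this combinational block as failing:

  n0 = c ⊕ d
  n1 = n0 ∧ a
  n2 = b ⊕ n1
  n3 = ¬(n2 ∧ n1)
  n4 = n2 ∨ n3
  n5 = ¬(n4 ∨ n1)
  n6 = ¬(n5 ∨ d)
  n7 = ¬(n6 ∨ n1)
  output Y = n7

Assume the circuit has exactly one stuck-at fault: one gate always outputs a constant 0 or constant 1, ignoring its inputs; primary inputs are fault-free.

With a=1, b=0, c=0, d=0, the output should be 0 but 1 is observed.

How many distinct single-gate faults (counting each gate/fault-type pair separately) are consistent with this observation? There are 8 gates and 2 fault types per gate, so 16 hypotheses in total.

Fault-free: n0=0, n1=0, n2=0, n3=1, n4=1, n5=0, n6=1, n7=0 → 0. Observed 1.
  n0: none of the 2 fault types match ✗
  n1: none of the 2 fault types match ✗
  n2: none of the 2 fault types match ✗
  n3: stuck-at-0 ✓; others ✗
  n4: stuck-at-0 ✓; others ✗
  n5: stuck-at-1 ✓; others ✗
  n6: stuck-at-0 ✓; others ✗
  n7: stuck-at-1 ✓; others ✗
Consistent faults: {n3 stuck-at-0, n4 stuck-at-0, n5 stuck-at-1, n6 stuck-at-0, n7 stuck-at-1} — 5 in all.

5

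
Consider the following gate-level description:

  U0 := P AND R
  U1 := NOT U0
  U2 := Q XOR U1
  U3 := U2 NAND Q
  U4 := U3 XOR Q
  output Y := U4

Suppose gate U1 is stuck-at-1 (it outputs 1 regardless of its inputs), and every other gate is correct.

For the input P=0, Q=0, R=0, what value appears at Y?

Propagate with U1 forced: U0=0, U1=1 [stuck-at-1], U2=1, U3=1, U4=1.
So Y = 1. (Same as the fault-free value — the fault is masked on this input.)

1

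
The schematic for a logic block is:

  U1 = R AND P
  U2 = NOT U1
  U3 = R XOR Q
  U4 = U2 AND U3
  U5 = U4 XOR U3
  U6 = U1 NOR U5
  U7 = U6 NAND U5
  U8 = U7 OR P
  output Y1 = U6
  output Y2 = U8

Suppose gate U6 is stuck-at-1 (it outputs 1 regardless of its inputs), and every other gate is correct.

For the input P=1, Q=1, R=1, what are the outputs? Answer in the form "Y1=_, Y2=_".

Propagate with U6 forced: U1=1, U2=0, U3=0, U4=0, U5=0, U6=1 [stuck-at-1], U7=1, U8=1.
So the outputs are Y1=1, Y2=1. (Without the fault they would be Y1=0, Y2=1.)

Y1=1, Y2=1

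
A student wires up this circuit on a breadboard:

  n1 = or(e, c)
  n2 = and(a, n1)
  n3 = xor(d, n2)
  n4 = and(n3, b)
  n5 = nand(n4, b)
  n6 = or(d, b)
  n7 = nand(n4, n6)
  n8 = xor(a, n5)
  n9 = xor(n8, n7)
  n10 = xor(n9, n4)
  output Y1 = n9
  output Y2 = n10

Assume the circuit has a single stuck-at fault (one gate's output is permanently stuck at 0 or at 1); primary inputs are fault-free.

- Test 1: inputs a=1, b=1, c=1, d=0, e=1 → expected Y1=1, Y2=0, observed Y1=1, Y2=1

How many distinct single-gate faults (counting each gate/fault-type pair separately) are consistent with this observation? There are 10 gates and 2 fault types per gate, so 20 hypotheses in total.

Fault-free: n1=1, n2=1, n3=1, n4=1, n5=0, n6=1, n7=0, n8=1, n9=1, n10=0 → Y1=1, Y2=0. Observed Y1=1, Y2=1.
  n1: stuck-at-0 ✓; others ✗
  n2: stuck-at-0 ✓; others ✗
  n3: stuck-at-0 ✓; others ✗
  n4: stuck-at-0 ✓; others ✗
  n5: none of the 2 fault types match ✗
  n6: none of the 2 fault types match ✗
  n7: none of the 2 fault types match ✗
  n8: none of the 2 fault types match ✗
  n9: none of the 2 fault types match ✗
  n10: stuck-at-1 ✓; others ✗
Consistent faults: {n1 stuck-at-0, n2 stuck-at-0, n3 stuck-at-0, n4 stuck-at-0, n10 stuck-at-1} — 5 in all.

5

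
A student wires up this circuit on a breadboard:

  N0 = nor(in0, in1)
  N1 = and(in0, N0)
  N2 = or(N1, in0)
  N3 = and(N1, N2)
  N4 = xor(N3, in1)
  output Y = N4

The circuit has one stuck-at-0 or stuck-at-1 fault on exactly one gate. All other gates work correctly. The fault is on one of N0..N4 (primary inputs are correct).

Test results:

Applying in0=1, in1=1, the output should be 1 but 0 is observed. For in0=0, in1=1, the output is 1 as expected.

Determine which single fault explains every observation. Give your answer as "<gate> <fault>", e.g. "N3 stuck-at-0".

N0 stuck-at-1

Fault-free values for test 1 (in0=1, in1=1): N0=0, N1=0, N2=1, N3=0, N4=1, giving Y=1. Observed 0.
Test 1: faults giving observed 0 are {N0 stuck-at-1, N1 stuck-at-1, N3 stuck-at-1, N4 stuck-at-0}.
Test 2 (in0=0, in1=1): fault-free N0=0, N1=0, N2=0, N3=0, N4=1 → 1; observed 1. Eliminates N1 stuck-at-1, N3 stuck-at-1, N4 stuck-at-0.
Only N0 stuck-at-1 is consistent with every test.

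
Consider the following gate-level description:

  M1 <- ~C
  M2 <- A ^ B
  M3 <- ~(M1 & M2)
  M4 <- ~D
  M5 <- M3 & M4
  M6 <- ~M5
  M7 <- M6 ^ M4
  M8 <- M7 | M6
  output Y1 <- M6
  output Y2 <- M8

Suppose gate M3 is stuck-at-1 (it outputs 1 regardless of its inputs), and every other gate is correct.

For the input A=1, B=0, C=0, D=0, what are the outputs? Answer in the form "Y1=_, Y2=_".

Propagate with M3 forced: M1=1, M2=1, M3=1 [stuck-at-1], M4=1, M5=1, M6=0, M7=1, M8=1.
So the outputs are Y1=0, Y2=1. (Without the fault they would be Y1=1, Y2=1.)

Y1=0, Y2=1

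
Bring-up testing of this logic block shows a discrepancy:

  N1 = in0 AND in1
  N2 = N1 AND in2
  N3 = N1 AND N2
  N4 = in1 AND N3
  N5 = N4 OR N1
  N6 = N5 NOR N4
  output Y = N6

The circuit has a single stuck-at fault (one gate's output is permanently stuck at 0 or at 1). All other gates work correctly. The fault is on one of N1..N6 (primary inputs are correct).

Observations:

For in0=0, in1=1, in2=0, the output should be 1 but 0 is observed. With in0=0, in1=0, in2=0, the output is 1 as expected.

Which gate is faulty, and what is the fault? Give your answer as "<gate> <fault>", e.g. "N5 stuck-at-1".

Fault-free values for test 1 (in0=0, in1=1, in2=0): N1=0, N2=0, N3=0, N4=0, N5=0, N6=1, giving Y=1. Observed 0.
Test 1: faults giving observed 0 are {N1 stuck-at-1, N3 stuck-at-1, N4 stuck-at-1, N5 stuck-at-1, N6 stuck-at-0}.
Test 2 (in0=0, in1=0, in2=0): fault-free N1=0, N2=0, N3=0, N4=0, N5=0, N6=1 → 1; observed 1. Eliminates N1 stuck-at-1, N4 stuck-at-1, N5 stuck-at-1, N6 stuck-at-0.
Only N3 stuck-at-1 is consistent with every test.

N3 stuck-at-1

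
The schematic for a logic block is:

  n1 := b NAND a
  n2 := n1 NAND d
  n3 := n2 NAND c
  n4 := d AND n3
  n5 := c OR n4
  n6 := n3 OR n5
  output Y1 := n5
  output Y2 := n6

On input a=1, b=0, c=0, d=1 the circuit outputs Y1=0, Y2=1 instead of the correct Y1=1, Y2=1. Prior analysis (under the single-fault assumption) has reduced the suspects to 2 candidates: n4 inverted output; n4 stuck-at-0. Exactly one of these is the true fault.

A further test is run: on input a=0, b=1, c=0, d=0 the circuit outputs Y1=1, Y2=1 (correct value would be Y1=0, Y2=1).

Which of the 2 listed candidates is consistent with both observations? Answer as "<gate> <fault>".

n4 inverted output

Evaluate each candidate on input a=0, b=1, c=0, d=0:
  n4 inverted output: n1=1, n2=1, n3=1, n4=1 [inverted output], n5=1, n6=1 → Y1=1, Y2=1 — matches
  n4 stuck-at-0: n1=1, n2=1, n3=1, n4=0 [stuck-at-0], n5=0, n6=1 → Y1=0, Y2=1 — eliminated
Only n4 inverted output reproduces the observed Y1=1, Y2=1.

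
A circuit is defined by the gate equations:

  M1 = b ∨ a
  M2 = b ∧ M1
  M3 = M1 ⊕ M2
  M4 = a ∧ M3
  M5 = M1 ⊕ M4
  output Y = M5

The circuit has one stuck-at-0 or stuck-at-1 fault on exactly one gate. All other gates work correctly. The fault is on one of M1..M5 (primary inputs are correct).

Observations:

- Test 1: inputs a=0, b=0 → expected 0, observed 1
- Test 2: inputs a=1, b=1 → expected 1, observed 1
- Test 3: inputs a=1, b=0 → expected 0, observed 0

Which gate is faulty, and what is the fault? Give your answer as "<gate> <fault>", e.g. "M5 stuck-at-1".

Fault-free values for test 1 (a=0, b=0): M1=0, M2=0, M3=0, M4=0, M5=0, giving Y=0. Observed 1.
Test 1: faults giving observed 1 are {M1 stuck-at-1, M4 stuck-at-1, M5 stuck-at-1}.
Test 2 (a=1, b=1): fault-free M1=1, M2=1, M3=0, M4=0, M5=1 → 1; observed 1. Eliminates M4 stuck-at-1.
Test 3 (a=1, b=0): fault-free M1=1, M2=0, M3=1, M4=1, M5=0 → 0; observed 0. Eliminates M5 stuck-at-1.
Only M1 stuck-at-1 is consistent with every test.

M1 stuck-at-1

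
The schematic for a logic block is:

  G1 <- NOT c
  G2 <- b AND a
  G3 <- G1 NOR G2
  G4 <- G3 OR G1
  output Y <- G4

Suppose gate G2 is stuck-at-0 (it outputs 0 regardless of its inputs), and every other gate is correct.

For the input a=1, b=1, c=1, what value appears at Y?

Propagate with G2 forced: G1=0, G2=0 [stuck-at-0], G3=1, G4=1.
So Y = 1. (Without the fault it would be 0.)

1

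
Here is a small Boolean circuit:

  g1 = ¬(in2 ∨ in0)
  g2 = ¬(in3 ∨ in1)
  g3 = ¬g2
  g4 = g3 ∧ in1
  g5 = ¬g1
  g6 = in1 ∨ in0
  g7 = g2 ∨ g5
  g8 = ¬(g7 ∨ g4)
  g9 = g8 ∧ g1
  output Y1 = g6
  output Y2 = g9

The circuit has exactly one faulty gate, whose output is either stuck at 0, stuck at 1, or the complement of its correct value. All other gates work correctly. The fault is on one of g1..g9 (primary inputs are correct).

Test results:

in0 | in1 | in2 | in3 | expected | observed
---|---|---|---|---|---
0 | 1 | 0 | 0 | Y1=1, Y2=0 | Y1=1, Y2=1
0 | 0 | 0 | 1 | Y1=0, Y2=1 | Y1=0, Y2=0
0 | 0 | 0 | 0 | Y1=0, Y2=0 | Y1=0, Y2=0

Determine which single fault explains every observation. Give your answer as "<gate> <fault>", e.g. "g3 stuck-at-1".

Fault-free values for test 1 (in0=0, in1=1, in2=0, in3=0): g1=1, g2=0, g3=1, g4=1, g5=0, g6=1, g7=0, g8=0, g9=0, giving Y1=1, Y2=0. Observed Y1=1, Y2=1.
Test 1: faults giving observed Y1=1, Y2=1 are {g3 stuck-at-0, g3 inverted output, g4 stuck-at-0, g4 inverted output, g8 stuck-at-1, g8 inverted output, g9 stuck-at-1, g9 inverted output}.
Test 2 (in0=0, in1=0, in2=0, in3=1): fault-free g1=1, g2=0, g3=1, g4=0, g5=0, g6=0, g7=0, g8=1, g9=1 → Y1=0, Y2=1; observed Y1=0, Y2=0. Eliminates g3 stuck-at-0, g3 inverted output, g4 stuck-at-0, g8 stuck-at-1, g9 stuck-at-1.
Test 3 (in0=0, in1=0, in2=0, in3=0): fault-free g1=1, g2=1, g3=0, g4=0, g5=0, g6=0, g7=1, g8=0, g9=0 → Y1=0, Y2=0; observed Y1=0, Y2=0. Eliminates g8 inverted output, g9 inverted output.
Only g4 inverted output is consistent with every test.

g4 inverted output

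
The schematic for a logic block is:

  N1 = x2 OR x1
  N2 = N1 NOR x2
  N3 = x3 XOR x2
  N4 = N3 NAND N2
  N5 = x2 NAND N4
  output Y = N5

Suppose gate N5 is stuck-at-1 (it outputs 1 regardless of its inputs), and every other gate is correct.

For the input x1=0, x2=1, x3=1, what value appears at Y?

1

Propagate with N5 forced: N1=1, N2=0, N3=0, N4=1, N5=1 [stuck-at-1].
So Y = 1. (Without the fault it would be 0.)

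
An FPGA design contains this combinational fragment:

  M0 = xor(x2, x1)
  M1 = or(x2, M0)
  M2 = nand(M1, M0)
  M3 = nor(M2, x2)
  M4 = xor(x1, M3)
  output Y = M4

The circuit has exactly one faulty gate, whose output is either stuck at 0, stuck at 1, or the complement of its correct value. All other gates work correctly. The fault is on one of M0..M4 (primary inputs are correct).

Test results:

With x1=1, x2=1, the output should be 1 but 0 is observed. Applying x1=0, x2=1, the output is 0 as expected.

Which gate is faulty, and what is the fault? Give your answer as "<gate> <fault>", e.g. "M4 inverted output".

M4 stuck-at-0

Fault-free values for test 1 (x1=1, x2=1): M0=0, M1=1, M2=1, M3=0, M4=1, giving Y=1. Observed 0.
Test 1: faults giving observed 0 are {M3 stuck-at-1, M3 inverted output, M4 stuck-at-0, M4 inverted output}.
Test 2 (x1=0, x2=1): fault-free M0=1, M1=1, M2=0, M3=0, M4=0 → 0; observed 0. Eliminates M3 stuck-at-1, M3 inverted output, M4 inverted output.
Only M4 stuck-at-0 is consistent with every test.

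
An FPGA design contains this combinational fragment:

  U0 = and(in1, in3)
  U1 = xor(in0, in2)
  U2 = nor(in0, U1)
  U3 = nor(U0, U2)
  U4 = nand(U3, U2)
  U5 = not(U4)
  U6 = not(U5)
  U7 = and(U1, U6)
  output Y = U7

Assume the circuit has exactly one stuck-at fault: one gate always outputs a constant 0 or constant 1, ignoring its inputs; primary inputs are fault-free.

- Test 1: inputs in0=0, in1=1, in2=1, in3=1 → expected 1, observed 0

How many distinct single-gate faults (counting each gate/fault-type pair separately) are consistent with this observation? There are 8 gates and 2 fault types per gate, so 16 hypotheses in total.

Fault-free: U0=1, U1=1, U2=0, U3=0, U4=1, U5=0, U6=1, U7=1 → 1. Observed 0.
  U0: none of the 2 fault types match ✗
  U1: stuck-at-0 ✓; others ✗
  U2: none of the 2 fault types match ✗
  U3: none of the 2 fault types match ✗
  U4: stuck-at-0 ✓; others ✗
  U5: stuck-at-1 ✓; others ✗
  U6: stuck-at-0 ✓; others ✗
  U7: stuck-at-0 ✓; others ✗
Consistent faults: {U1 stuck-at-0, U4 stuck-at-0, U5 stuck-at-1, U6 stuck-at-0, U7 stuck-at-0} — 5 in all.

5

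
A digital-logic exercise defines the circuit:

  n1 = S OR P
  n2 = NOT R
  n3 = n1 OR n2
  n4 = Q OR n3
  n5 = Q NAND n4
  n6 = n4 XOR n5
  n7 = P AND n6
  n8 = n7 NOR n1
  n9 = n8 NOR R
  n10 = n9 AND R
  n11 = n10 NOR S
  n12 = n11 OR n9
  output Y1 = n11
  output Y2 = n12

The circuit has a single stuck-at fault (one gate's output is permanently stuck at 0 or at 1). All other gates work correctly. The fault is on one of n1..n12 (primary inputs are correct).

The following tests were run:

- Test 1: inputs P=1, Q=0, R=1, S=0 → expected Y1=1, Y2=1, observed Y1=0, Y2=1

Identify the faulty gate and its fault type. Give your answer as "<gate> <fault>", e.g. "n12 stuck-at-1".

Fault-free values for test 1 (P=1, Q=0, R=1, S=0): n1=1, n2=0, n3=1, n4=1, n5=1, n6=0, n7=0, n8=0, n9=0, n10=0, n11=1, n12=1, giving Y1=1, Y2=1. Observed Y1=0, Y2=1.
Test 1: faults giving observed Y1=0, Y2=1 are {n9 stuck-at-1}.
Only n9 stuck-at-1 is consistent with every test.

n9 stuck-at-1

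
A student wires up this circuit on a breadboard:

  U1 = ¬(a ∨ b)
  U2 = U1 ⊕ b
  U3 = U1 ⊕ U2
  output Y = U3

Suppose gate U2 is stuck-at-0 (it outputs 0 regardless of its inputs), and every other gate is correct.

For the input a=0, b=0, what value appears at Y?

1

Propagate with U2 forced: U1=1, U2=0 [stuck-at-0], U3=1.
So Y = 1. (Without the fault it would be 0.)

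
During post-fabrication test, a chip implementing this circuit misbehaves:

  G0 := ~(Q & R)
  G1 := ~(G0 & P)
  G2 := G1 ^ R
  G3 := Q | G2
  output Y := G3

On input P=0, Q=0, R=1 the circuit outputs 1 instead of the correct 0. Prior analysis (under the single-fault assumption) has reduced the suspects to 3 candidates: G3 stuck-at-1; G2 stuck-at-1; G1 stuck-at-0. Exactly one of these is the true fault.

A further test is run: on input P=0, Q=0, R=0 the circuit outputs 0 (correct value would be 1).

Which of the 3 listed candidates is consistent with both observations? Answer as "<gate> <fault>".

Evaluate each candidate on input P=0, Q=0, R=0:
  G3 stuck-at-1: G0=1, G1=1, G2=1, G3=1 [stuck-at-1] → 1 — eliminated
  G2 stuck-at-1: G0=1, G1=1, G2=1 [stuck-at-1], G3=1 → 1 — eliminated
  G1 stuck-at-0: G0=1, G1=0 [stuck-at-0], G2=0, G3=0 → 0 — matches
Only G1 stuck-at-0 reproduces the observed 0.

G1 stuck-at-0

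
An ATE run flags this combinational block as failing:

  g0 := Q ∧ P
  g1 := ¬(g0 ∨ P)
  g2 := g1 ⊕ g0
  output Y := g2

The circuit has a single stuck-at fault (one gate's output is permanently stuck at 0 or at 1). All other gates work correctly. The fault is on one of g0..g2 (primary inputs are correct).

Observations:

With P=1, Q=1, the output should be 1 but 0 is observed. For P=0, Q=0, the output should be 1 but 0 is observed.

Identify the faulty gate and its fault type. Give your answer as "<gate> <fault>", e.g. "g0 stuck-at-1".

Fault-free values for test 1 (P=1, Q=1): g0=1, g1=0, g2=1, giving Y=1. Observed 0.
Test 1: faults giving observed 0 are {g0 stuck-at-0, g1 stuck-at-1, g2 stuck-at-0}.
Test 2 (P=0, Q=0): fault-free g0=0, g1=1, g2=1 → 1; observed 0. Eliminates g0 stuck-at-0, g1 stuck-at-1.
Only g2 stuck-at-0 is consistent with every test.

g2 stuck-at-0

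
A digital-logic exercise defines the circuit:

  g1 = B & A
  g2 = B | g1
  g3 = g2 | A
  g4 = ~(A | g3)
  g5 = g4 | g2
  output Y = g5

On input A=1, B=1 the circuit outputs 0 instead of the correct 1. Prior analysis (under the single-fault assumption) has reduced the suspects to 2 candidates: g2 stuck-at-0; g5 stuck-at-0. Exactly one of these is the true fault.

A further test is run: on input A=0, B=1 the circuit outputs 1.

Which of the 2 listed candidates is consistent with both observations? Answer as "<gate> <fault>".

Evaluate each candidate on input A=0, B=1:
  g2 stuck-at-0: g1=0, g2=0 [stuck-at-0], g3=0, g4=1, g5=1 → 1 — matches
  g5 stuck-at-0: g1=0, g2=1, g3=1, g4=0, g5=0 [stuck-at-0] → 0 — eliminated
Only g2 stuck-at-0 reproduces the observed 1.

g2 stuck-at-0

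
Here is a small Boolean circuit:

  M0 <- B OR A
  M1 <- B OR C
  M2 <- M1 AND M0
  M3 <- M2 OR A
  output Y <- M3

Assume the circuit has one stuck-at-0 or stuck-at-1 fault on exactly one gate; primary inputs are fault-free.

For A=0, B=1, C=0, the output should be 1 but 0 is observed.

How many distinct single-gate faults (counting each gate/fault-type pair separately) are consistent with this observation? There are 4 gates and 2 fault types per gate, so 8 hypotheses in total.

Fault-free: M0=1, M1=1, M2=1, M3=1 → 1. Observed 0.
  M0 stuck-at-0: output 0 ✓
  M0 stuck-at-1: output 1 ✗
  M1 stuck-at-0: output 0 ✓
  M1 stuck-at-1: output 1 ✗
  M2 stuck-at-0: output 0 ✓
  M2 stuck-at-1: output 1 ✗
  M3 stuck-at-0: output 0 ✓
  M3 stuck-at-1: output 1 ✗
Consistent faults: {M0 stuck-at-0, M1 stuck-at-0, M2 stuck-at-0, M3 stuck-at-0} — 4 in all.

4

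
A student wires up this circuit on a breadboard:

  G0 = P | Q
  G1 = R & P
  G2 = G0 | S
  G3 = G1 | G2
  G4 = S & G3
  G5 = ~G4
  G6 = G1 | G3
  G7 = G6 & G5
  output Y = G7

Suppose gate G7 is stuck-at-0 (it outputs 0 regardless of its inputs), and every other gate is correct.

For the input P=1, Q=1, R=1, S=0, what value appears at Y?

0

Propagate with G7 forced: G0=1, G1=1, G2=1, G3=1, G4=0, G5=1, G6=1, G7=0 [stuck-at-0].
So Y = 0. (Without the fault it would be 1.)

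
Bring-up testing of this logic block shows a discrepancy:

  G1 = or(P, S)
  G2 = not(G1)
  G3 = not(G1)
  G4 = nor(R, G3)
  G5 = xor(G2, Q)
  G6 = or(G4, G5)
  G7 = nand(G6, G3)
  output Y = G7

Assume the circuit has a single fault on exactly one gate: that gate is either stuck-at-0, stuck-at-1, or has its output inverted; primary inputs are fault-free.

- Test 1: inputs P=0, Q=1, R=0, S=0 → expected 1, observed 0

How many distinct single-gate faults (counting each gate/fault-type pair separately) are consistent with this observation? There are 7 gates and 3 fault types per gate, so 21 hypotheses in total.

Fault-free: G1=0, G2=1, G3=1, G4=0, G5=0, G6=0, G7=1 → 1. Observed 0.
  G1: none of the 3 fault types match ✗
  G2: stuck-at-0, inverted output ✓; others ✗
  G3: none of the 3 fault types match ✗
  G4: stuck-at-1, inverted output ✓; others ✗
  G5: stuck-at-1, inverted output ✓; others ✗
  G6: stuck-at-1, inverted output ✓; others ✗
  G7: stuck-at-0, inverted output ✓; others ✗
Consistent faults: {G2 stuck-at-0, G2 inverted output, G4 stuck-at-1, G4 inverted output, G5 stuck-at-1, G5 inverted output, G6 stuck-at-1, G6 inverted output, G7 stuck-at-0, G7 inverted output} — 10 in all.

10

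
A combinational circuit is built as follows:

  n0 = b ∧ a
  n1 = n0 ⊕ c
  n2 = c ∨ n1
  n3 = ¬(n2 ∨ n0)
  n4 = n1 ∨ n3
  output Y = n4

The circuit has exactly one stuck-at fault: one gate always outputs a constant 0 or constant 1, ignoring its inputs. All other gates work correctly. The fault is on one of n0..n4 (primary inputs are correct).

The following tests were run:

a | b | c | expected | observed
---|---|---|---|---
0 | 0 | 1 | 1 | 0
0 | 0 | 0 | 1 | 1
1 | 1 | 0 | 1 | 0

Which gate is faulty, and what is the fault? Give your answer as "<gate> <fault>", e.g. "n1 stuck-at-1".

n1 stuck-at-0

Fault-free values for test 1 (a=0, b=0, c=1): n0=0, n1=1, n2=1, n3=0, n4=1, giving Y=1. Observed 0.
Test 1: faults giving observed 0 are {n0 stuck-at-1, n1 stuck-at-0, n4 stuck-at-0}.
Test 2 (a=0, b=0, c=0): fault-free n0=0, n1=0, n2=0, n3=1, n4=1 → 1; observed 1. Eliminates n4 stuck-at-0.
Test 3 (a=1, b=1, c=0): fault-free n0=1, n1=1, n2=1, n3=0, n4=1 → 1; observed 0. Eliminates n0 stuck-at-1.
Only n1 stuck-at-0 is consistent with every test.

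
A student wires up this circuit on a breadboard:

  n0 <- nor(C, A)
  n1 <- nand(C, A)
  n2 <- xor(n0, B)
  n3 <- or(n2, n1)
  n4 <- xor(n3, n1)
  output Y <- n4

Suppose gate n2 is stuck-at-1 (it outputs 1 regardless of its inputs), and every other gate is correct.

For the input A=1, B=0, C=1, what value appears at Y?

Propagate with n2 forced: n0=0, n1=0, n2=1 [stuck-at-1], n3=1, n4=1.
So Y = 1. (Without the fault it would be 0.)

1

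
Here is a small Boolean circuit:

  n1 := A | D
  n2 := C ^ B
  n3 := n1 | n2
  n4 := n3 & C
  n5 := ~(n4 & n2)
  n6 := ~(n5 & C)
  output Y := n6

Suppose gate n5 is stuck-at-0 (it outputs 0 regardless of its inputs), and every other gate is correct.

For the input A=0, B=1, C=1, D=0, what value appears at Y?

1

Propagate with n5 forced: n1=0, n2=0, n3=0, n4=0, n5=0 [stuck-at-0], n6=1.
So Y = 1. (Without the fault it would be 0.)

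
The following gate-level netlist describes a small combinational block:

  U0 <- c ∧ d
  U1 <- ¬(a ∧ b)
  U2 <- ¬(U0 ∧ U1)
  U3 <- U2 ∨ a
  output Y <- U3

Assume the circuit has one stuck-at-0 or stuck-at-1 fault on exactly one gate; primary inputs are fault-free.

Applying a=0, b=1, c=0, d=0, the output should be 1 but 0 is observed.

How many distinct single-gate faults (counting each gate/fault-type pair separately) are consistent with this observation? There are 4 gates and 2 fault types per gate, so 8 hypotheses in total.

3

Fault-free: U0=0, U1=1, U2=1, U3=1 → 1. Observed 0.
  U0 stuck-at-0: output 1 ✗
  U0 stuck-at-1: output 0 ✓
  U1 stuck-at-0: output 1 ✗
  U1 stuck-at-1: output 1 ✗
  U2 stuck-at-0: output 0 ✓
  U2 stuck-at-1: output 1 ✗
  U3 stuck-at-0: output 0 ✓
  U3 stuck-at-1: output 1 ✗
Consistent faults: {U0 stuck-at-1, U2 stuck-at-0, U3 stuck-at-0} — 3 in all.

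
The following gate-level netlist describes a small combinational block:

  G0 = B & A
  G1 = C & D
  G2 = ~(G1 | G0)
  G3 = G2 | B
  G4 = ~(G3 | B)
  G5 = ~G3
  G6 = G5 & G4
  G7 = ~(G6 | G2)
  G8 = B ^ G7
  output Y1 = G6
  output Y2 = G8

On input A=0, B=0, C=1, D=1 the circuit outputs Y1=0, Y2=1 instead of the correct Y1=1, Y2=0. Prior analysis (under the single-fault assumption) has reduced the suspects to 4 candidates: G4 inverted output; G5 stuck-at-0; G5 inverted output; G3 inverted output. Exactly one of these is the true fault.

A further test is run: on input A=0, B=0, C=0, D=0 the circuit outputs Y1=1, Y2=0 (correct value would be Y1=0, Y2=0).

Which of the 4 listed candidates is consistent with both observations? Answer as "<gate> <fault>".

Evaluate each candidate on input A=0, B=0, C=0, D=0:
  G4 inverted output: G0=0, G1=0, G2=1, G3=1, G4=1 [inverted output], G5=0, G6=0, G7=0, G8=0 → Y1=0, Y2=0 — eliminated
  G5 stuck-at-0: G0=0, G1=0, G2=1, G3=1, G4=0, G5=0 [stuck-at-0], G6=0, G7=0, G8=0 → Y1=0, Y2=0 — eliminated
  G5 inverted output: G0=0, G1=0, G2=1, G3=1, G4=0, G5=1 [inverted output], G6=0, G7=0, G8=0 → Y1=0, Y2=0 — eliminated
  G3 inverted output: G0=0, G1=0, G2=1, G3=0 [inverted output], G4=1, G5=1, G6=1, G7=0, G8=0 → Y1=1, Y2=0 — matches
Only G3 inverted output reproduces the observed Y1=1, Y2=0.

G3 inverted output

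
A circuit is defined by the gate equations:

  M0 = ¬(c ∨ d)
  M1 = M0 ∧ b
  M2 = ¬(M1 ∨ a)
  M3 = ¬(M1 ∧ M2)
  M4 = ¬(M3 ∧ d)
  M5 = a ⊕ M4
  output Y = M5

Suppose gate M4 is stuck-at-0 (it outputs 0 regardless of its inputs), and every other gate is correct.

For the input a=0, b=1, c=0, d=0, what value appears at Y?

0

Propagate with M4 forced: M0=1, M1=1, M2=0, M3=1, M4=0 [stuck-at-0], M5=0.
So Y = 0. (Without the fault it would be 1.)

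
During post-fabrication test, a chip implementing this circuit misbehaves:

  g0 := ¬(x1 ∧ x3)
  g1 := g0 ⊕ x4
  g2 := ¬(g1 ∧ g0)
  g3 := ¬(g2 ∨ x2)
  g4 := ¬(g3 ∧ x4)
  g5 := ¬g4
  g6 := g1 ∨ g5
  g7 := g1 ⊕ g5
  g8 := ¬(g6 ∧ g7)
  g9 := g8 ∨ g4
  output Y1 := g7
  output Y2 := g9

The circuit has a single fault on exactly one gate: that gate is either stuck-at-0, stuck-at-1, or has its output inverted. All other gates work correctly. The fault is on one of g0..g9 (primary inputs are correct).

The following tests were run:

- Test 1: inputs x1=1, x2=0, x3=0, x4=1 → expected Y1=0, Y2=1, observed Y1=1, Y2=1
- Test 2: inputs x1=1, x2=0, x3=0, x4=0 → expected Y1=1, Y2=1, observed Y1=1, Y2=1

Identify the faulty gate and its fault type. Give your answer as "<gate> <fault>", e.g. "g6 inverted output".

Fault-free values for test 1 (x1=1, x2=0, x3=0, x4=1): g0=1, g1=0, g2=1, g3=0, g4=1, g5=0, g6=0, g7=0, g8=1, g9=1, giving Y1=0, Y2=1. Observed Y1=1, Y2=1.
Test 1: faults giving observed Y1=1, Y2=1 are {g0 stuck-at-0, g0 inverted output, g5 stuck-at-1, g5 inverted output, g7 stuck-at-1, g7 inverted output}.
Test 2 (x1=1, x2=0, x3=0, x4=0): fault-free g0=1, g1=1, g2=0, g3=1, g4=1, g5=0, g6=1, g7=1, g8=0, g9=1 → Y1=1, Y2=1; observed Y1=1, Y2=1. Eliminates g0 stuck-at-0, g0 inverted output, g5 stuck-at-1, g5 inverted output, g7 inverted output.
Only g7 stuck-at-1 is consistent with every test.

g7 stuck-at-1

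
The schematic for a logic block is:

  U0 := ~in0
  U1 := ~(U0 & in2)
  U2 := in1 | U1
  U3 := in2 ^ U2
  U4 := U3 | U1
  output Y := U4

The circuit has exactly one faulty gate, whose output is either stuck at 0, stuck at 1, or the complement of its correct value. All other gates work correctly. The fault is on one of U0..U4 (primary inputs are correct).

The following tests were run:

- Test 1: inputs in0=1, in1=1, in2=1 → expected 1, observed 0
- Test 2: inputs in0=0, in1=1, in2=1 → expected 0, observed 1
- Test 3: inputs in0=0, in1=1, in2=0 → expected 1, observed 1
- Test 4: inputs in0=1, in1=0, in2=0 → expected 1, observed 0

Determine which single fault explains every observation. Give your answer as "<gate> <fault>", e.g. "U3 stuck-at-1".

U1 inverted output

Fault-free values for test 1 (in0=1, in1=1, in2=1): U0=0, U1=1, U2=1, U3=0, U4=1, giving Y=1. Observed 0.
Test 1: faults giving observed 0 are {U0 stuck-at-1, U0 inverted output, U1 stuck-at-0, U1 inverted output, U4 stuck-at-0, U4 inverted output}.
Test 2 (in0=0, in1=1, in2=1): fault-free U0=1, U1=0, U2=1, U3=0, U4=0 → 0; observed 1. Eliminates U0 stuck-at-1, U1 stuck-at-0, U4 stuck-at-0.
Test 3 (in0=0, in1=1, in2=0): fault-free U0=1, U1=1, U2=1, U3=1, U4=1 → 1; observed 1. Eliminates U4 inverted output.
Test 4 (in0=1, in1=0, in2=0): fault-free U0=0, U1=1, U2=1, U3=1, U4=1 → 1; observed 0. Eliminates U0 inverted output.
Only U1 inverted output is consistent with every test.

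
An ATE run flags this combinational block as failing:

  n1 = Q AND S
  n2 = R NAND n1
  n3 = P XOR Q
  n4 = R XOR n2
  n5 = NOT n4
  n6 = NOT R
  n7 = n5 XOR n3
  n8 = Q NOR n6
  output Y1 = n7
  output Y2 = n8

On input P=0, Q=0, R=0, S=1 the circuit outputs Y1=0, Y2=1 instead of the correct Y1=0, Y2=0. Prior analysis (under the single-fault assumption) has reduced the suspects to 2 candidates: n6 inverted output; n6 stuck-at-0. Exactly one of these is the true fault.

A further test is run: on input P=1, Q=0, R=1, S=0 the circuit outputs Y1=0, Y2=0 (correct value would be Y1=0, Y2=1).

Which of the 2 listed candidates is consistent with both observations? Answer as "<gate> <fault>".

Evaluate each candidate on input P=1, Q=0, R=1, S=0:
  n6 inverted output: n1=0, n2=1, n3=1, n4=0, n5=1, n6=1 [inverted output], n7=0, n8=0 → Y1=0, Y2=0 — matches
  n6 stuck-at-0: n1=0, n2=1, n3=1, n4=0, n5=1, n6=0 [stuck-at-0], n7=0, n8=1 → Y1=0, Y2=1 — eliminated
Only n6 inverted output reproduces the observed Y1=0, Y2=0.

n6 inverted output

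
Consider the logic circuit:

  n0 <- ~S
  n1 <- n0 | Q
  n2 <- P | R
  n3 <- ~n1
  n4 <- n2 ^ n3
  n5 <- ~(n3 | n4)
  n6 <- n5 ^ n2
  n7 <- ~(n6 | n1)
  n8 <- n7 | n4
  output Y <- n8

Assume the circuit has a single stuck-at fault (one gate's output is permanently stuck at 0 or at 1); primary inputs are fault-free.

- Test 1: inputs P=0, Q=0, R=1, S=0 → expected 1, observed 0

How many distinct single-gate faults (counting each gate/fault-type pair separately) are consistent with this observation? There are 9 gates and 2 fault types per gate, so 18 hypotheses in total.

6

Fault-free: n0=1, n1=1, n2=1, n3=0, n4=1, n5=0, n6=1, n7=0, n8=1 → 1. Observed 0.
  n0: stuck-at-0 ✓; others ✗
  n1: stuck-at-0 ✓; others ✗
  n2: stuck-at-0 ✓; others ✗
  n3: stuck-at-1 ✓; others ✗
  n4: stuck-at-0 ✓; others ✗
  n5: none of the 2 fault types match ✗
  n6: none of the 2 fault types match ✗
  n7: none of the 2 fault types match ✗
  n8: stuck-at-0 ✓; others ✗
Consistent faults: {n0 stuck-at-0, n1 stuck-at-0, n2 stuck-at-0, n3 stuck-at-1, n4 stuck-at-0, n8 stuck-at-0} — 6 in all.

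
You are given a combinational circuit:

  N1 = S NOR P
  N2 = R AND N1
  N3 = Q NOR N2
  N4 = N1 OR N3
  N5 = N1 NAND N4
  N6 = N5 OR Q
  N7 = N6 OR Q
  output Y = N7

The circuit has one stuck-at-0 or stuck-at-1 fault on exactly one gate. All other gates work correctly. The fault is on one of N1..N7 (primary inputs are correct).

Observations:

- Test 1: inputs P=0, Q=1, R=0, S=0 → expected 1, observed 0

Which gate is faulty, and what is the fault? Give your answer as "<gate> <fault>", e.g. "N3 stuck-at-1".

N7 stuck-at-0

Fault-free values for test 1 (P=0, Q=1, R=0, S=0): N1=1, N2=0, N3=0, N4=1, N5=0, N6=1, N7=1, giving Y=1. Observed 0.
Test 1: faults giving observed 0 are {N7 stuck-at-0}.
Only N7 stuck-at-0 is consistent with every test.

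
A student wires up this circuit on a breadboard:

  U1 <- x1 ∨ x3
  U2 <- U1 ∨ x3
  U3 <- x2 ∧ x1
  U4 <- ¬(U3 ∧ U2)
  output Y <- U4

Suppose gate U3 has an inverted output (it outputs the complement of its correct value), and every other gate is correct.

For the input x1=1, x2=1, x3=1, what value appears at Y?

Propagate with U3 forced: U1=1, U2=1, U3=0 [inverted output], U4=1.
So Y = 1. (Without the fault it would be 0.)

1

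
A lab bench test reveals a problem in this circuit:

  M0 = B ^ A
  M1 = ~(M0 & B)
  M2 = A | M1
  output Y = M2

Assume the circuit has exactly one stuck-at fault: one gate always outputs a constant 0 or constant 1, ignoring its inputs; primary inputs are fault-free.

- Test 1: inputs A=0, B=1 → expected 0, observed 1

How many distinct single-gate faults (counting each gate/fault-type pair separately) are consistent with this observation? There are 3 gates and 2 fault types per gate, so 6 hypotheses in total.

Fault-free: M0=1, M1=0, M2=0 → 0. Observed 1.
  M0 stuck-at-0: output 1 ✓
  M0 stuck-at-1: output 0 ✗
  M1 stuck-at-0: output 0 ✗
  M1 stuck-at-1: output 1 ✓
  M2 stuck-at-0: output 0 ✗
  M2 stuck-at-1: output 1 ✓
Consistent faults: {M0 stuck-at-0, M1 stuck-at-1, M2 stuck-at-1} — 3 in all.

3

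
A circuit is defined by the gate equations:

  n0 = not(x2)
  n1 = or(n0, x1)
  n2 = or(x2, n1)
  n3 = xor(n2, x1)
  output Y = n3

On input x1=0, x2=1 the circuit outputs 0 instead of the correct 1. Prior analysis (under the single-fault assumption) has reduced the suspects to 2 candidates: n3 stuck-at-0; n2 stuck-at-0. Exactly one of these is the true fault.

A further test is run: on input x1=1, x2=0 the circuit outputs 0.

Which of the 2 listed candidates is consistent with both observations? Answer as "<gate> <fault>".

Evaluate each candidate on input x1=1, x2=0:
  n3 stuck-at-0: n0=1, n1=1, n2=1, n3=0 [stuck-at-0] → 0 — matches
  n2 stuck-at-0: n0=1, n1=1, n2=0 [stuck-at-0], n3=1 → 1 — eliminated
Only n3 stuck-at-0 reproduces the observed 0.

n3 stuck-at-0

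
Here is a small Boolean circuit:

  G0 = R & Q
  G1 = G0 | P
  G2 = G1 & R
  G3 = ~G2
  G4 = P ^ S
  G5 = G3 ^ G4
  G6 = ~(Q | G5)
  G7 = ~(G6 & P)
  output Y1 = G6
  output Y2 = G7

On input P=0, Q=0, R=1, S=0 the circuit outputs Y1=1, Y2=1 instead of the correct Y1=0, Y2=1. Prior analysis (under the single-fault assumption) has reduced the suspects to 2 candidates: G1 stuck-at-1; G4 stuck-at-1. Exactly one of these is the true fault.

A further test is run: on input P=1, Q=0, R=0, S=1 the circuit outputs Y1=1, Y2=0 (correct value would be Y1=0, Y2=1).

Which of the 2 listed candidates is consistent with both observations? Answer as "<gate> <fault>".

Evaluate each candidate on input P=1, Q=0, R=0, S=1:
  G1 stuck-at-1: G0=0, G1=1 [stuck-at-1], G2=0, G3=1, G4=0, G5=1, G6=0, G7=1 → Y1=0, Y2=1 — eliminated
  G4 stuck-at-1: G0=0, G1=1, G2=0, G3=1, G4=1 [stuck-at-1], G5=0, G6=1, G7=0 → Y1=1, Y2=0 — matches
Only G4 stuck-at-1 reproduces the observed Y1=1, Y2=0.

G4 stuck-at-1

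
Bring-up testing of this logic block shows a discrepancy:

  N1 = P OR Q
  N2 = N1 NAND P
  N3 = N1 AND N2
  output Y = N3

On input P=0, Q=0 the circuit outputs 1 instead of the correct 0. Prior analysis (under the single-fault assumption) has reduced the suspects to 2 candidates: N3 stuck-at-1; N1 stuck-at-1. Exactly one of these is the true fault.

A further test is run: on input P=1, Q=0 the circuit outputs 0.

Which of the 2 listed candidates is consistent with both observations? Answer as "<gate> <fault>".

N1 stuck-at-1

Evaluate each candidate on input P=1, Q=0:
  N3 stuck-at-1: N1=1, N2=0, N3=1 [stuck-at-1] → 1 — eliminated
  N1 stuck-at-1: N1=1 [stuck-at-1], N2=0, N3=0 → 0 — matches
Only N1 stuck-at-1 reproduces the observed 0.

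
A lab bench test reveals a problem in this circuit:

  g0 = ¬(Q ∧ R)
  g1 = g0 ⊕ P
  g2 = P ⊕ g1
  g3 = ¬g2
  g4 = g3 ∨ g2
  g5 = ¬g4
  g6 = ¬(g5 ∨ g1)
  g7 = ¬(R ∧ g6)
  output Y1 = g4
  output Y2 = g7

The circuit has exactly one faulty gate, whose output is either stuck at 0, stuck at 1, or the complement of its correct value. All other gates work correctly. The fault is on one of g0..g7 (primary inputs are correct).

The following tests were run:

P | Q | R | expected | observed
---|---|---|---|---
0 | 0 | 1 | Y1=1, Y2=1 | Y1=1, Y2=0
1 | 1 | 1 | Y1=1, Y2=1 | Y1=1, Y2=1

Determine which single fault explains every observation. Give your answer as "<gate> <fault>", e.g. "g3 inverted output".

Fault-free values for test 1 (P=0, Q=0, R=1): g0=1, g1=1, g2=1, g3=0, g4=1, g5=0, g6=0, g7=1, giving Y1=1, Y2=1. Observed Y1=1, Y2=0.
Test 1: faults giving observed Y1=1, Y2=0 are {g0 stuck-at-0, g0 inverted output, g1 stuck-at-0, g1 inverted output, g6 stuck-at-1, g6 inverted output, g7 stuck-at-0, g7 inverted output}.
Test 2 (P=1, Q=1, R=1): fault-free g0=0, g1=1, g2=0, g3=1, g4=1, g5=0, g6=0, g7=1 → Y1=1, Y2=1; observed Y1=1, Y2=1. Eliminates g0 inverted output, g1 stuck-at-0, g1 inverted output, g6 stuck-at-1, g6 inverted output, g7 stuck-at-0, g7 inverted output.
Only g0 stuck-at-0 is consistent with every test.

g0 stuck-at-0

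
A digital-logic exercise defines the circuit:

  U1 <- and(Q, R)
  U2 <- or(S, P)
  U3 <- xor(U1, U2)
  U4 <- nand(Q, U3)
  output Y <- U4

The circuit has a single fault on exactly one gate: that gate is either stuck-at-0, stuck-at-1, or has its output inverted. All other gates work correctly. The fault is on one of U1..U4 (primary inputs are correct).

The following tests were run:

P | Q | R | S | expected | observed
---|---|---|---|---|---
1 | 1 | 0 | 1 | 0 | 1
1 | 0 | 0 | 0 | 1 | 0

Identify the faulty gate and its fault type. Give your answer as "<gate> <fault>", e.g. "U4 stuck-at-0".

U4 inverted output

Fault-free values for test 1 (P=1, Q=1, R=0, S=1): U1=0, U2=1, U3=1, U4=0, giving Y=0. Observed 1.
Test 1: faults giving observed 1 are {U1 stuck-at-1, U1 inverted output, U2 stuck-at-0, U2 inverted output, U3 stuck-at-0, U3 inverted output, U4 stuck-at-1, U4 inverted output}.
Test 2 (P=1, Q=0, R=0, S=0): fault-free U1=0, U2=1, U3=1, U4=1 → 1; observed 0. Eliminates U1 stuck-at-1, U1 inverted output, U2 stuck-at-0, U2 inverted output, U3 stuck-at-0, U3 inverted output, U4 stuck-at-1.
Only U4 inverted output is consistent with every test.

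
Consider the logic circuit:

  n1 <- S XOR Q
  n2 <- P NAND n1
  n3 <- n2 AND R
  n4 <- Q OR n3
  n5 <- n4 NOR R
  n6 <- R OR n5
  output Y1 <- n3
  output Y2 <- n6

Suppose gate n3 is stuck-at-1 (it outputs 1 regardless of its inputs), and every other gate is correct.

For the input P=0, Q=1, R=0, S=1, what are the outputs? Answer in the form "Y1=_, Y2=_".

Y1=1, Y2=0

Propagate with n3 forced: n1=0, n2=1, n3=1 [stuck-at-1], n4=1, n5=0, n6=0.
So the outputs are Y1=1, Y2=0. (Without the fault they would be Y1=0, Y2=0.)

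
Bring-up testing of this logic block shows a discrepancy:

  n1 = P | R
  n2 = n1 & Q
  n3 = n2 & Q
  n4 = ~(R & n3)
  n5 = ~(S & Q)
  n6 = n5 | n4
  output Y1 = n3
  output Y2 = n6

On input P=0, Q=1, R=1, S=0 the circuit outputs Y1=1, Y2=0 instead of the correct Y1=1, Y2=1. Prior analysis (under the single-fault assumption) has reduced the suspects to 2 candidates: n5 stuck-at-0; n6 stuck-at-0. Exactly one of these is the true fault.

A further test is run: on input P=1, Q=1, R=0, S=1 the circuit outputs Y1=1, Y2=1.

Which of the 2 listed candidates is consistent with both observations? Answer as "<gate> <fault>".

Evaluate each candidate on input P=1, Q=1, R=0, S=1:
  n5 stuck-at-0: n1=1, n2=1, n3=1, n4=1, n5=0 [stuck-at-0], n6=1 → Y1=1, Y2=1 — matches
  n6 stuck-at-0: n1=1, n2=1, n3=1, n4=1, n5=0, n6=0 [stuck-at-0] → Y1=1, Y2=0 — eliminated
Only n5 stuck-at-0 reproduces the observed Y1=1, Y2=1.

n5 stuck-at-0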